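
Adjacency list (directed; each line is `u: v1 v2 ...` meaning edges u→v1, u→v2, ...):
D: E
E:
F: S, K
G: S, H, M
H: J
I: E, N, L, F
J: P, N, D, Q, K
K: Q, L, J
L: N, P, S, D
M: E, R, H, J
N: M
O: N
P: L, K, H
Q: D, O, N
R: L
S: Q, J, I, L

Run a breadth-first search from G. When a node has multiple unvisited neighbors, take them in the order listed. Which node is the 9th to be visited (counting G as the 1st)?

Visit G; enqueue S, H, M → queue [S, H, M]
Visit S; enqueue Q, J, I, L → queue [H, M, Q, J, I, L]
Visit H → queue [M, Q, J, I, L]
Visit M; enqueue E, R → queue [Q, J, I, L, E, R]
Visit Q; enqueue D, O, N → queue [J, I, L, E, R, D, O, N]
Visit J; enqueue P, K → queue [I, L, E, R, D, O, N, P, K]
Visit I; enqueue F → queue [L, E, R, D, O, N, P, K, F]
Visit L → queue [E, R, D, O, N, P, K, F]
Visit E → queue [R, D, O, N, P, K, F]
Visit R → queue [D, O, N, P, K, F]
Visit D → queue [O, N, P, K, F]
Visit O → queue [N, P, K, F]
Visit N → queue [P, K, F]
Visit P → queue [K, F]
Visit K → queue [F]
Visit F → queue []

Visit order: G, S, H, M, Q, J, I, L, E, R, D, O, N, P, K, F

E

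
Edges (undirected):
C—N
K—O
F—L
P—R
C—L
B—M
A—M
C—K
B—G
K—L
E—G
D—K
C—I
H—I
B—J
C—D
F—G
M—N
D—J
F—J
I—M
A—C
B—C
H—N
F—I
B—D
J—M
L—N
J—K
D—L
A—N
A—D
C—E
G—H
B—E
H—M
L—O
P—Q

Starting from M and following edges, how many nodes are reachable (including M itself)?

BFS from M visits: M, A, B, H, I, J, N, C, D, E, G, F, K, L, O
Reachable nodes: 15 of 18 total.

15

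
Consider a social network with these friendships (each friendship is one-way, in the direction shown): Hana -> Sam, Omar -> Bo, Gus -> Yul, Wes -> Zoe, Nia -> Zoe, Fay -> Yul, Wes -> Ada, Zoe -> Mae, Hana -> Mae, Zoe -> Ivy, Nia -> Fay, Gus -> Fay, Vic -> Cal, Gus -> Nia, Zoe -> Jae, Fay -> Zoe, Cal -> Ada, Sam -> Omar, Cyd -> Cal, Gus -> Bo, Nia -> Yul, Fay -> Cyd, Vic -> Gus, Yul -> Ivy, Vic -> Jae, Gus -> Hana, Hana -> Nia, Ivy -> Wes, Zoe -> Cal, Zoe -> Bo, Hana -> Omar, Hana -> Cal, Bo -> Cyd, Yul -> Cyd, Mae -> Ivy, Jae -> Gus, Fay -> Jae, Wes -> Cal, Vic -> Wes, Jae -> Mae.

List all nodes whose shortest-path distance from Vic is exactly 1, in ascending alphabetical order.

Cal, Gus, Jae, Wes

Level 0: Vic
Level 1: Cal, Gus, Jae, Wes
Level 2: Ada, Bo, Fay, Hana, Mae, Nia, Yul, Zoe
Level 3: Cyd, Ivy, Omar, Sam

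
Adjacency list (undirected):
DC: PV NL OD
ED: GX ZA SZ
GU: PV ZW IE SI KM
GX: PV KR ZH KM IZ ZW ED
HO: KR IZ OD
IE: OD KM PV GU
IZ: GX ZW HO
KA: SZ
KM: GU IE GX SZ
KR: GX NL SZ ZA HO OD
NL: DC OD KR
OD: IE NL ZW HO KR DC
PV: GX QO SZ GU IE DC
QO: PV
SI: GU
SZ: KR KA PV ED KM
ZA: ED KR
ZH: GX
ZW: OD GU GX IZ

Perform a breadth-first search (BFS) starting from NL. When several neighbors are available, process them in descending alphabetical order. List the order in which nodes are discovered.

Visit NL; enqueue OD, KR, DC → queue [OD, KR, DC]
Visit OD; enqueue ZW, IE, HO → queue [KR, DC, ZW, IE, HO]
Visit KR; enqueue ZA, SZ, GX → queue [DC, ZW, IE, HO, ZA, SZ, GX]
Visit DC; enqueue PV → queue [ZW, IE, HO, ZA, SZ, GX, PV]
Visit ZW; enqueue IZ, GU → queue [IE, HO, ZA, SZ, GX, PV, IZ, GU]
Visit IE; enqueue KM → queue [HO, ZA, SZ, GX, PV, IZ, GU, KM]
Visit HO → queue [ZA, SZ, GX, PV, IZ, GU, KM]
Visit ZA; enqueue ED → queue [SZ, GX, PV, IZ, GU, KM, ED]
Visit SZ; enqueue KA → queue [GX, PV, IZ, GU, KM, ED, KA]
Visit GX; enqueue ZH → queue [PV, IZ, GU, KM, ED, KA, ZH]
Visit PV; enqueue QO → queue [IZ, GU, KM, ED, KA, ZH, QO]
Visit IZ → queue [GU, KM, ED, KA, ZH, QO]
Visit GU; enqueue SI → queue [KM, ED, KA, ZH, QO, SI]
Visit KM → queue [ED, KA, ZH, QO, SI]
Visit ED → queue [KA, ZH, QO, SI]
Visit KA → queue [ZH, QO, SI]
Visit ZH → queue [QO, SI]
Visit QO → queue [SI]
Visit SI → queue []

NL, OD, KR, DC, ZW, IE, HO, ZA, SZ, GX, PV, IZ, GU, KM, ED, KA, ZH, QO, SI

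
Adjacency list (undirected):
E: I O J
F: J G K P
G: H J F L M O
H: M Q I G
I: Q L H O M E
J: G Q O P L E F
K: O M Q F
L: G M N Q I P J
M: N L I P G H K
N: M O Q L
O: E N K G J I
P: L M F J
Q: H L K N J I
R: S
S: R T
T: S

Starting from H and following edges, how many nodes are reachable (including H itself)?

13

BFS from H visits: H, M, Q, I, G, N, L, P, K, J, O, E, F
Reachable nodes: 13 of 16 total.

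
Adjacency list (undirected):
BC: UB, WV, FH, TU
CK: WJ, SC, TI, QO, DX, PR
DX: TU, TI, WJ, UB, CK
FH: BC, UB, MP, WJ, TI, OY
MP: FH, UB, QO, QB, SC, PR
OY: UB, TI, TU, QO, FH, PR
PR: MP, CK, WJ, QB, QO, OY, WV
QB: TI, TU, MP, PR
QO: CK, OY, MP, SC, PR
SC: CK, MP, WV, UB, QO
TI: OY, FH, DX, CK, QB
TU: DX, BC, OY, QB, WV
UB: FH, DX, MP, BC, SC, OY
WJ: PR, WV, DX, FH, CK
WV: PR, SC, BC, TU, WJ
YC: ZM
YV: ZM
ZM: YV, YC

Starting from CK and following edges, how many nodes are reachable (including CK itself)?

15

BFS from CK visits: CK, WJ, SC, TI, QO, DX, PR, WV, FH, MP, UB, OY, QB, TU, BC
Reachable nodes: 15 of 18 total.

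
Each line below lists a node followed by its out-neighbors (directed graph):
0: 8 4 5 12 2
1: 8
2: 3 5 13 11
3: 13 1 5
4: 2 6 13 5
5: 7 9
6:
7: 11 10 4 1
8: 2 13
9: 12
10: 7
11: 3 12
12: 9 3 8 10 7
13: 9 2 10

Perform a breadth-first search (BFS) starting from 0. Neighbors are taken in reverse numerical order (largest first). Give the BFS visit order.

Visit 0; enqueue 12, 8, 5, 4, 2 → queue [12, 8, 5, 4, 2]
Visit 12; enqueue 10, 9, 7, 3 → queue [8, 5, 4, 2, 10, 9, 7, 3]
Visit 8; enqueue 13 → queue [5, 4, 2, 10, 9, 7, 3, 13]
Visit 5 → queue [4, 2, 10, 9, 7, 3, 13]
Visit 4; enqueue 6 → queue [2, 10, 9, 7, 3, 13, 6]
Visit 2; enqueue 11 → queue [10, 9, 7, 3, 13, 6, 11]
Visit 10 → queue [9, 7, 3, 13, 6, 11]
Visit 9 → queue [7, 3, 13, 6, 11]
Visit 7; enqueue 1 → queue [3, 13, 6, 11, 1]
Visit 3 → queue [13, 6, 11, 1]
Visit 13 → queue [6, 11, 1]
Visit 6 → queue [11, 1]
Visit 11 → queue [1]
Visit 1 → queue []

0 → 12 → 8 → 5 → 4 → 2 → 10 → 9 → 7 → 3 → 13 → 6 → 11 → 1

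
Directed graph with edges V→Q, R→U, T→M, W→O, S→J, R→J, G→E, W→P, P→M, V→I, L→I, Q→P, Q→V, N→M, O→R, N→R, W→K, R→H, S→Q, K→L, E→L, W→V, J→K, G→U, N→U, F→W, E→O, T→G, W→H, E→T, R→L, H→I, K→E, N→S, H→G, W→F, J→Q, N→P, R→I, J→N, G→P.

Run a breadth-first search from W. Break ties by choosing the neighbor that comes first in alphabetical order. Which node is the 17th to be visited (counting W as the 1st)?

J

Visit W; enqueue F, H, K, O, P, V → queue [F, H, K, O, P, V]
Visit F → queue [H, K, O, P, V]
Visit H; enqueue G, I → queue [K, O, P, V, G, I]
Visit K; enqueue E, L → queue [O, P, V, G, I, E, L]
Visit O; enqueue R → queue [P, V, G, I, E, L, R]
Visit P; enqueue M → queue [V, G, I, E, L, R, M]
Visit V; enqueue Q → queue [G, I, E, L, R, M, Q]
Visit G; enqueue U → queue [I, E, L, R, M, Q, U]
Visit I → queue [E, L, R, M, Q, U]
Visit E; enqueue T → queue [L, R, M, Q, U, T]
Visit L → queue [R, M, Q, U, T]
Visit R; enqueue J → queue [M, Q, U, T, J]
Visit M → queue [Q, U, T, J]
Visit Q → queue [U, T, J]
Visit U → queue [T, J]
Visit T → queue [J]
Visit J; enqueue N → queue [N]
Visit N; enqueue S → queue [S]
Visit S → queue []

Visit order: W, F, H, K, O, P, V, G, I, E, L, R, M, Q, U, T, J, N, S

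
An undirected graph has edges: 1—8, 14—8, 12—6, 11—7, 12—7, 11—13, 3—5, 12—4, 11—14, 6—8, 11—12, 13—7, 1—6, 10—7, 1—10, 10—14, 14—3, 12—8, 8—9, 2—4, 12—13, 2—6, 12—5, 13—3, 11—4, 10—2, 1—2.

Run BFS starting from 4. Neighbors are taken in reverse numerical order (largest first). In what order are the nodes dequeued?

4 12 11 2 13 8 7 6 5 14 10 1 3 9

Visit 4; enqueue 12, 11, 2 → queue [12, 11, 2]
Visit 12; enqueue 13, 8, 7, 6, 5 → queue [11, 2, 13, 8, 7, 6, 5]
Visit 11; enqueue 14 → queue [2, 13, 8, 7, 6, 5, 14]
Visit 2; enqueue 10, 1 → queue [13, 8, 7, 6, 5, 14, 10, 1]
Visit 13; enqueue 3 → queue [8, 7, 6, 5, 14, 10, 1, 3]
Visit 8; enqueue 9 → queue [7, 6, 5, 14, 10, 1, 3, 9]
Visit 7 → queue [6, 5, 14, 10, 1, 3, 9]
Visit 6 → queue [5, 14, 10, 1, 3, 9]
Visit 5 → queue [14, 10, 1, 3, 9]
Visit 14 → queue [10, 1, 3, 9]
Visit 10 → queue [1, 3, 9]
Visit 1 → queue [3, 9]
Visit 3 → queue [9]
Visit 9 → queue []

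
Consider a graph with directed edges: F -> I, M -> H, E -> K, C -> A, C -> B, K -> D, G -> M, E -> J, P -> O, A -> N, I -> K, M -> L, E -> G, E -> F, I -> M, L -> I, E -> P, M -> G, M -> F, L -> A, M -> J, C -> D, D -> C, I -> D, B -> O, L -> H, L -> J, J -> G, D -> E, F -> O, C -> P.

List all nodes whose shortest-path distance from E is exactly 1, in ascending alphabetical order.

Level 0: E
Level 1: F, G, J, K, P
Level 2: D, I, M, O
Level 3: C, H, L
Level 4: A, B
Level 5: N

F, G, J, K, P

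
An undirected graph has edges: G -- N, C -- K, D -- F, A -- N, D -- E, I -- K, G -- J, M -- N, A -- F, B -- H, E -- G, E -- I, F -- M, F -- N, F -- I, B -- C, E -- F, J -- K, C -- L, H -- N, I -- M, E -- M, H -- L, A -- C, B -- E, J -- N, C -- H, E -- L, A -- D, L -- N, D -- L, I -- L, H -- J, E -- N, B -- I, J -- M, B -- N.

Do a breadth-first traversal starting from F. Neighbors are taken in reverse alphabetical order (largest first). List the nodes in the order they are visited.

F N M I E D A L J H G B K C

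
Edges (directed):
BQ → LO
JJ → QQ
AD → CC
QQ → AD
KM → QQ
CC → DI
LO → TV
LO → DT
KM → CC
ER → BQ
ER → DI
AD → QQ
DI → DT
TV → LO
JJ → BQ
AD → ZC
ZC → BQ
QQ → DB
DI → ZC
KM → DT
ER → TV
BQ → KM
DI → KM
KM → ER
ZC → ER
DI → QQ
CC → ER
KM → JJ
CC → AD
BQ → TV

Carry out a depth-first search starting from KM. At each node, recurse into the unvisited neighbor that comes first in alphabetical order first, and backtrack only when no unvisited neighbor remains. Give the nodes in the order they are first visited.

KM, CC, AD, QQ, DB, ZC, BQ, LO, DT, TV, ER, DI, JJ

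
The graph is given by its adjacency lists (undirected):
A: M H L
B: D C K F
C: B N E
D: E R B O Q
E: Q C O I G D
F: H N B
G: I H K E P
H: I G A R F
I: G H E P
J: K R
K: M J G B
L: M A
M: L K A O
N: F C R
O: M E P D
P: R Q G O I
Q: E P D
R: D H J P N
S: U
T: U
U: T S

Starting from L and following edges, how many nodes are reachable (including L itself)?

BFS from L visits: L, M, A, K, O, H, J, G, B, E, P, D, I, R, F, C, Q, N
Reachable nodes: 18 of 21 total.

18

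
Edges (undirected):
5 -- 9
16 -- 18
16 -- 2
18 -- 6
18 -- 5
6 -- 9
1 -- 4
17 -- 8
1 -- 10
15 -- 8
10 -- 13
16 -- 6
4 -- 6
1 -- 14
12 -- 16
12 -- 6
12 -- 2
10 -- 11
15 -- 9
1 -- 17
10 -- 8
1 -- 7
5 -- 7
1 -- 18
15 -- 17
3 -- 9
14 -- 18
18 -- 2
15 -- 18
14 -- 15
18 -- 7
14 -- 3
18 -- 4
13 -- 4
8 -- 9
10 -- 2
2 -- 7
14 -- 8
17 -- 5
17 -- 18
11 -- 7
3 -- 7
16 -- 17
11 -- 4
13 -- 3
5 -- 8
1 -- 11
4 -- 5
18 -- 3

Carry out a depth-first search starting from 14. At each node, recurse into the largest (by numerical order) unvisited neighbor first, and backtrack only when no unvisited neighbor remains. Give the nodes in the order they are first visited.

14 → 18 → 17 → 16 → 12 → 6 → 9 → 15 → 8 → 10 → 13 → 4 → 11 → 7 → 5 → 3 → 2 → 1

Visit 14
14 → 18
18 → 17
17 → 16
16 → 12
12 → 6
6 → 9
9 → 15
15 → 8
8 → 10
10 → 13
13 → 4
4 → 11
11 → 7
7 → 5
7 → 3
7 → 2
7 → 1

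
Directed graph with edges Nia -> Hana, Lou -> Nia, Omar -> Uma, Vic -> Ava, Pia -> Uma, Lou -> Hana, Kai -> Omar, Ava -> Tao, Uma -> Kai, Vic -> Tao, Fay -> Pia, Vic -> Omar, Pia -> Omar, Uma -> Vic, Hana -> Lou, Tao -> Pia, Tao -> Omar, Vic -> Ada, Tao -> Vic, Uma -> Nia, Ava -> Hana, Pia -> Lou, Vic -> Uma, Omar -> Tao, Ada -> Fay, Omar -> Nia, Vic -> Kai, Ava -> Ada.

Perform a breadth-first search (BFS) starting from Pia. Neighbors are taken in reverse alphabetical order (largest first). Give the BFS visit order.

Visit Pia; enqueue Uma, Omar, Lou → queue [Uma, Omar, Lou]
Visit Uma; enqueue Vic, Nia, Kai → queue [Omar, Lou, Vic, Nia, Kai]
Visit Omar; enqueue Tao → queue [Lou, Vic, Nia, Kai, Tao]
Visit Lou; enqueue Hana → queue [Vic, Nia, Kai, Tao, Hana]
Visit Vic; enqueue Ava, Ada → queue [Nia, Kai, Tao, Hana, Ava, Ada]
Visit Nia → queue [Kai, Tao, Hana, Ava, Ada]
Visit Kai → queue [Tao, Hana, Ava, Ada]
Visit Tao → queue [Hana, Ava, Ada]
Visit Hana → queue [Ava, Ada]
Visit Ava → queue [Ada]
Visit Ada; enqueue Fay → queue [Fay]
Visit Fay → queue []

Pia Uma Omar Lou Vic Nia Kai Tao Hana Ava Ada Fay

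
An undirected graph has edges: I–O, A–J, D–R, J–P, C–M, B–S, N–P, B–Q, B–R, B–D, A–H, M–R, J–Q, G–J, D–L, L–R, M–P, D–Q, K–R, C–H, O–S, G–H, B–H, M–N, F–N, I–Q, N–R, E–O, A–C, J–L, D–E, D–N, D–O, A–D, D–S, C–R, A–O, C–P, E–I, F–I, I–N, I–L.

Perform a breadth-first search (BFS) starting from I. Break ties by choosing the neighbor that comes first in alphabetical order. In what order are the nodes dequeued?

Visit I; enqueue E, F, L, N, O, Q → queue [E, F, L, N, O, Q]
Visit E; enqueue D → queue [F, L, N, O, Q, D]
Visit F → queue [L, N, O, Q, D]
Visit L; enqueue J, R → queue [N, O, Q, D, J, R]
Visit N; enqueue M, P → queue [O, Q, D, J, R, M, P]
Visit O; enqueue A, S → queue [Q, D, J, R, M, P, A, S]
Visit Q; enqueue B → queue [D, J, R, M, P, A, S, B]
Visit D → queue [J, R, M, P, A, S, B]
Visit J; enqueue G → queue [R, M, P, A, S, B, G]
Visit R; enqueue C, K → queue [M, P, A, S, B, G, C, K]
Visit M → queue [P, A, S, B, G, C, K]
Visit P → queue [A, S, B, G, C, K]
Visit A; enqueue H → queue [S, B, G, C, K, H]
Visit S → queue [B, G, C, K, H]
Visit B → queue [G, C, K, H]
Visit G → queue [C, K, H]
Visit C → queue [K, H]
Visit K → queue [H]
Visit H → queue []

I E F L N O Q D J R M P A S B G C K H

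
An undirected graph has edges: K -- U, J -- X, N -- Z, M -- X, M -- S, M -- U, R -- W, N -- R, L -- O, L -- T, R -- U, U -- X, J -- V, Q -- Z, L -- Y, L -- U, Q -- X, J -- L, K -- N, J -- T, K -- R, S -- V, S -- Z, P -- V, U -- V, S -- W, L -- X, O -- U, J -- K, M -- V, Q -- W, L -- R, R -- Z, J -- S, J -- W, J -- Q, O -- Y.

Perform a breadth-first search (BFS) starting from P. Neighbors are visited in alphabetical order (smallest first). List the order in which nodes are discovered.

P V J M S U K L Q T W X Z O R N Y

Visit P; enqueue V → queue [V]
Visit V; enqueue J, M, S, U → queue [J, M, S, U]
Visit J; enqueue K, L, Q, T, W, X → queue [M, S, U, K, L, Q, T, W, X]
Visit M → queue [S, U, K, L, Q, T, W, X]
Visit S; enqueue Z → queue [U, K, L, Q, T, W, X, Z]
Visit U; enqueue O, R → queue [K, L, Q, T, W, X, Z, O, R]
Visit K; enqueue N → queue [L, Q, T, W, X, Z, O, R, N]
Visit L; enqueue Y → queue [Q, T, W, X, Z, O, R, N, Y]
Visit Q → queue [T, W, X, Z, O, R, N, Y]
Visit T → queue [W, X, Z, O, R, N, Y]
Visit W → queue [X, Z, O, R, N, Y]
Visit X → queue [Z, O, R, N, Y]
Visit Z → queue [O, R, N, Y]
Visit O → queue [R, N, Y]
Visit R → queue [N, Y]
Visit N → queue [Y]
Visit Y → queue []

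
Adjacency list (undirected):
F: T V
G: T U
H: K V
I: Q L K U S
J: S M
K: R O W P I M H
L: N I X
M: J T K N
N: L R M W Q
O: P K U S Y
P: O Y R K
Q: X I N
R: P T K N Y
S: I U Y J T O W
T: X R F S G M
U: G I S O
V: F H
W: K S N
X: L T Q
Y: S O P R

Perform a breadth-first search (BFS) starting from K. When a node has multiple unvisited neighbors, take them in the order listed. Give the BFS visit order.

K, R, O, W, P, I, M, H, T, N, Y, U, S, Q, L, J, V, X, F, G

Visit K; enqueue R, O, W, P, I, M, H → queue [R, O, W, P, I, M, H]
Visit R; enqueue T, N, Y → queue [O, W, P, I, M, H, T, N, Y]
Visit O; enqueue U, S → queue [W, P, I, M, H, T, N, Y, U, S]
Visit W → queue [P, I, M, H, T, N, Y, U, S]
Visit P → queue [I, M, H, T, N, Y, U, S]
Visit I; enqueue Q, L → queue [M, H, T, N, Y, U, S, Q, L]
Visit M; enqueue J → queue [H, T, N, Y, U, S, Q, L, J]
Visit H; enqueue V → queue [T, N, Y, U, S, Q, L, J, V]
Visit T; enqueue X, F, G → queue [N, Y, U, S, Q, L, J, V, X, F, G]
Visit N → queue [Y, U, S, Q, L, J, V, X, F, G]
Visit Y → queue [U, S, Q, L, J, V, X, F, G]
Visit U → queue [S, Q, L, J, V, X, F, G]
Visit S → queue [Q, L, J, V, X, F, G]
Visit Q → queue [L, J, V, X, F, G]
Visit L → queue [J, V, X, F, G]
Visit J → queue [V, X, F, G]
Visit V → queue [X, F, G]
Visit X → queue [F, G]
Visit F → queue [G]
Visit G → queue []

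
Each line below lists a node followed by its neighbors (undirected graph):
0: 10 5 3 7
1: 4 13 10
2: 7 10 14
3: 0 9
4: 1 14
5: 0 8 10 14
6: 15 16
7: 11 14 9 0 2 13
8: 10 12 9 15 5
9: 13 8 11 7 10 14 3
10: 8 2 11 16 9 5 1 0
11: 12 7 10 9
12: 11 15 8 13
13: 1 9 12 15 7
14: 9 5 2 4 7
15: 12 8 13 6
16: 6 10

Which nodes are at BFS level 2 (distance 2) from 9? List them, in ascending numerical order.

Level 0: 9
Level 1: 3, 7, 8, 10, 11, 13, 14
Level 2: 0, 1, 2, 4, 5, 12, 15, 16
Level 3: 6

0, 1, 2, 4, 5, 12, 15, 16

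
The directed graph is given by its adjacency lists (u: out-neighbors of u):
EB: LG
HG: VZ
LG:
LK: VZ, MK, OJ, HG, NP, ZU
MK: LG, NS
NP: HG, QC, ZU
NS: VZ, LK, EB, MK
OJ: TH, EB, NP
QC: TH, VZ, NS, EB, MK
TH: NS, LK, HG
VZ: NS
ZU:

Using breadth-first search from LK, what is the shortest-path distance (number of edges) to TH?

Level 0: LK
Level 1: HG, MK, NP, OJ, VZ, ZU
Level 2: EB, LG, NS, QC, TH
TH first appears at level 2.

2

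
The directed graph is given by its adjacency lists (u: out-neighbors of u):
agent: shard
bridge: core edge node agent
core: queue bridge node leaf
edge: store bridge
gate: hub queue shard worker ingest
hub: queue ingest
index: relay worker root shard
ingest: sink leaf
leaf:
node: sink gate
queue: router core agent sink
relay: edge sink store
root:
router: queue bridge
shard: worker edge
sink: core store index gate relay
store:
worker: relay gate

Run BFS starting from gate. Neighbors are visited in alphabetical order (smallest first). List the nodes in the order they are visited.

gate → hub → ingest → queue → shard → worker → leaf → sink → agent → core → router → edge → relay → index → store → bridge → node → root

Visit gate; enqueue hub, ingest, queue, shard, worker → queue [hub, ingest, queue, shard, worker]
Visit hub → queue [ingest, queue, shard, worker]
Visit ingest; enqueue leaf, sink → queue [queue, shard, worker, leaf, sink]
Visit queue; enqueue agent, core, router → queue [shard, worker, leaf, sink, agent, core, router]
Visit shard; enqueue edge → queue [worker, leaf, sink, agent, core, router, edge]
Visit worker; enqueue relay → queue [leaf, sink, agent, core, router, edge, relay]
Visit leaf → queue [sink, agent, core, router, edge, relay]
Visit sink; enqueue index, store → queue [agent, core, router, edge, relay, index, store]
Visit agent → queue [core, router, edge, relay, index, store]
Visit core; enqueue bridge, node → queue [router, edge, relay, index, store, bridge, node]
Visit router → queue [edge, relay, index, store, bridge, node]
Visit edge → queue [relay, index, store, bridge, node]
Visit relay → queue [index, store, bridge, node]
Visit index; enqueue root → queue [store, bridge, node, root]
Visit store → queue [bridge, node, root]
Visit bridge → queue [node, root]
Visit node → queue [root]
Visit root → queue []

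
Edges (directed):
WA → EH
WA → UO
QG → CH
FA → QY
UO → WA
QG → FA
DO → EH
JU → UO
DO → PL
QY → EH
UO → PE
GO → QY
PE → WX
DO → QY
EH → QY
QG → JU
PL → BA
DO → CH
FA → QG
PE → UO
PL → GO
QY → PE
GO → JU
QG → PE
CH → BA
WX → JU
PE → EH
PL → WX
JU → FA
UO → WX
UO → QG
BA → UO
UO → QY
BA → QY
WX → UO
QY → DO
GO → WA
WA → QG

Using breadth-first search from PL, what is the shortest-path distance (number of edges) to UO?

2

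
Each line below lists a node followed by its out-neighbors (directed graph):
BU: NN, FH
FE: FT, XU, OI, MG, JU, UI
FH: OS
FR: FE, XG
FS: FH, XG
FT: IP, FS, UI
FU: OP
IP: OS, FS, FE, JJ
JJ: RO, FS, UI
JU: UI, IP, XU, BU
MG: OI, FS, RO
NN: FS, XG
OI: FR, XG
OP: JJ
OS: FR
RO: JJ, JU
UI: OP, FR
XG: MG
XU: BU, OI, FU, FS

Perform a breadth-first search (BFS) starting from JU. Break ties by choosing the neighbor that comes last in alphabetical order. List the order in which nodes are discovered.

Visit JU; enqueue XU, UI, IP, BU → queue [XU, UI, IP, BU]
Visit XU; enqueue OI, FU, FS → queue [UI, IP, BU, OI, FU, FS]
Visit UI; enqueue OP, FR → queue [IP, BU, OI, FU, FS, OP, FR]
Visit IP; enqueue OS, JJ, FE → queue [BU, OI, FU, FS, OP, FR, OS, JJ, FE]
Visit BU; enqueue NN, FH → queue [OI, FU, FS, OP, FR, OS, JJ, FE, NN, FH]
Visit OI; enqueue XG → queue [FU, FS, OP, FR, OS, JJ, FE, NN, FH, XG]
Visit FU → queue [FS, OP, FR, OS, JJ, FE, NN, FH, XG]
Visit FS → queue [OP, FR, OS, JJ, FE, NN, FH, XG]
Visit OP → queue [FR, OS, JJ, FE, NN, FH, XG]
Visit FR → queue [OS, JJ, FE, NN, FH, XG]
Visit OS → queue [JJ, FE, NN, FH, XG]
Visit JJ; enqueue RO → queue [FE, NN, FH, XG, RO]
Visit FE; enqueue MG, FT → queue [NN, FH, XG, RO, MG, FT]
Visit NN → queue [FH, XG, RO, MG, FT]
Visit FH → queue [XG, RO, MG, FT]
Visit XG → queue [RO, MG, FT]
Visit RO → queue [MG, FT]
Visit MG → queue [FT]
Visit FT → queue []

JU → XU → UI → IP → BU → OI → FU → FS → OP → FR → OS → JJ → FE → NN → FH → XG → RO → MG → FT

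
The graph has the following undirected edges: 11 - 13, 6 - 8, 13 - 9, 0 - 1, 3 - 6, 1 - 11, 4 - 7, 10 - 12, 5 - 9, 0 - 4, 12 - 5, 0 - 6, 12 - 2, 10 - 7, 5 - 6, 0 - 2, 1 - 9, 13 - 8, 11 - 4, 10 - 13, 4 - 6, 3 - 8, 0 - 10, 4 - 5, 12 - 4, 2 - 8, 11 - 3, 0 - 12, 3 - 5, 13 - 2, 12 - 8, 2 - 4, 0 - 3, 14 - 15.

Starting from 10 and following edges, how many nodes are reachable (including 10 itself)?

BFS from 10 visits: 10, 13, 12, 7, 0, 11, 9, 8, 2, 5, 4, 6, 3, 1
Reachable nodes: 14 of 16 total.

14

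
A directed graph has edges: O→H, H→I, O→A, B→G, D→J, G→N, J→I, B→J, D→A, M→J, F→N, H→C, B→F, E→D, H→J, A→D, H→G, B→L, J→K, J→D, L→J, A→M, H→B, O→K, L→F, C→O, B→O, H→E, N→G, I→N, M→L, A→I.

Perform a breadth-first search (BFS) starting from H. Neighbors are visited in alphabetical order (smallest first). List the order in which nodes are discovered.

Visit H; enqueue B, C, E, G, I, J → queue [B, C, E, G, I, J]
Visit B; enqueue F, L, O → queue [C, E, G, I, J, F, L, O]
Visit C → queue [E, G, I, J, F, L, O]
Visit E; enqueue D → queue [G, I, J, F, L, O, D]
Visit G; enqueue N → queue [I, J, F, L, O, D, N]
Visit I → queue [J, F, L, O, D, N]
Visit J; enqueue K → queue [F, L, O, D, N, K]
Visit F → queue [L, O, D, N, K]
Visit L → queue [O, D, N, K]
Visit O; enqueue A → queue [D, N, K, A]
Visit D → queue [N, K, A]
Visit N → queue [K, A]
Visit K → queue [A]
Visit A; enqueue M → queue [M]
Visit M → queue []

H -> B -> C -> E -> G -> I -> J -> F -> L -> O -> D -> N -> K -> A -> M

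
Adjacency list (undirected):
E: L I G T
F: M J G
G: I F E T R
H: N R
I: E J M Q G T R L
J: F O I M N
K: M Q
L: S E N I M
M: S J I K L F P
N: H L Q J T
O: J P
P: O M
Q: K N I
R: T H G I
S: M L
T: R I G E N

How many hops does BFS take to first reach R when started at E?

Level 0: E
Level 1: G, I, L, T
Level 2: F, J, M, N, Q, R, S
Level 3: H, K, O, P
R first appears at level 2.

2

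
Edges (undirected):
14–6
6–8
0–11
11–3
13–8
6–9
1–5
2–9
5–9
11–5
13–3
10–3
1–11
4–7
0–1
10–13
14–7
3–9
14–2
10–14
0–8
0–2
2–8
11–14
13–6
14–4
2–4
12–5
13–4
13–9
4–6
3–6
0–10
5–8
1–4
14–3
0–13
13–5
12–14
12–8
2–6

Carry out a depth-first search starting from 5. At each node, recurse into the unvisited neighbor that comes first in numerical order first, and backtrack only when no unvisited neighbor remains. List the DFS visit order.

5 -> 1 -> 0 -> 2 -> 4 -> 6 -> 3 -> 9 -> 13 -> 8 -> 12 -> 14 -> 7 -> 10 -> 11

Visit 5
5 → 1
1 → 0
0 → 2
2 → 4
4 → 6
6 → 3
3 → 9
9 → 13
13 → 8
8 → 12
12 → 14
14 → 7
14 → 10
14 → 11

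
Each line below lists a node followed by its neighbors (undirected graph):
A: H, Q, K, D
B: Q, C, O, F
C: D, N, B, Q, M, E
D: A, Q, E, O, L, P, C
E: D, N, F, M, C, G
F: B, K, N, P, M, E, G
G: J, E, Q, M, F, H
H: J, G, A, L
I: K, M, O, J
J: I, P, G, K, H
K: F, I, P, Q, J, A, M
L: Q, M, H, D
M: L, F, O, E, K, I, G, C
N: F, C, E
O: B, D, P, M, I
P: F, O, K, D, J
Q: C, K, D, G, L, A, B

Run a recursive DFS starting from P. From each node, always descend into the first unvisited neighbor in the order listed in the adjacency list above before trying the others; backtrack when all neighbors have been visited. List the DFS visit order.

Visit P
P → F
F → B
B → Q
Q → C
C → D
D → A
A → H
H → J
J → I
I → K
K → M
M → L
M → O
M → E
E → N
E → G

P, F, B, Q, C, D, A, H, J, I, K, M, L, O, E, N, G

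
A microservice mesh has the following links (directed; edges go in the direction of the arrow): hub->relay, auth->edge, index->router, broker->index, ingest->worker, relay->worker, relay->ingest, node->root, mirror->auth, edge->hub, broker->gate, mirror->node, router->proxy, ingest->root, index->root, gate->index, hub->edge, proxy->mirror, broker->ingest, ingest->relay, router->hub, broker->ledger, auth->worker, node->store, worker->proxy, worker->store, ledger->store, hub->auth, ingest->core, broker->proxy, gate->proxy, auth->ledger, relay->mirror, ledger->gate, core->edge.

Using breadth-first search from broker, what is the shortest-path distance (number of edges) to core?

2

Level 0: broker
Level 1: gate, index, ingest, ledger, proxy
Level 2: core, mirror, relay, root, router, store, worker
Level 3: auth, edge, hub, node
core first appears at level 2.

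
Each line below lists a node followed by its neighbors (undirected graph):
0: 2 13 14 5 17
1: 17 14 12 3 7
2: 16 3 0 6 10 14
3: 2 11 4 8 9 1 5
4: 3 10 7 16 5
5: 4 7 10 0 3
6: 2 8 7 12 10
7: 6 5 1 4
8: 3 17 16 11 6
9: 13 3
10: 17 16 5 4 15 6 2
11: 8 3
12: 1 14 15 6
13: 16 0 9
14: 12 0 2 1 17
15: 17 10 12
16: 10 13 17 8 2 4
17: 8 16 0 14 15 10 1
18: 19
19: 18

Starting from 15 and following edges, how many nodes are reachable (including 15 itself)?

18

BFS from 15 visits: 15, 17, 10, 12, 8, 16, 0, 14, 1, 5, 4, 6, 2, 3, 11, 13, 7, 9
Reachable nodes: 18 of 20 total.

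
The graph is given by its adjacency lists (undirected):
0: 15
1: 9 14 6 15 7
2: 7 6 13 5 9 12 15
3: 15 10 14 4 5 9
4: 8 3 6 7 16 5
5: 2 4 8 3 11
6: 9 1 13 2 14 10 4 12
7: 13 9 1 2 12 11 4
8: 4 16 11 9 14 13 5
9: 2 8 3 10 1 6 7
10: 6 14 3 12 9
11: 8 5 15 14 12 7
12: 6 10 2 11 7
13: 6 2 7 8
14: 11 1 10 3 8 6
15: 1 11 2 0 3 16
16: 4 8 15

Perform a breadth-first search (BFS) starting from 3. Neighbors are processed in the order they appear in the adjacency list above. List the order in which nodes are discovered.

3, 15, 10, 14, 4, 5, 9, 1, 11, 2, 0, 16, 6, 12, 8, 7, 13

Visit 3; enqueue 15, 10, 14, 4, 5, 9 → queue [15, 10, 14, 4, 5, 9]
Visit 15; enqueue 1, 11, 2, 0, 16 → queue [10, 14, 4, 5, 9, 1, 11, 2, 0, 16]
Visit 10; enqueue 6, 12 → queue [14, 4, 5, 9, 1, 11, 2, 0, 16, 6, 12]
Visit 14; enqueue 8 → queue [4, 5, 9, 1, 11, 2, 0, 16, 6, 12, 8]
Visit 4; enqueue 7 → queue [5, 9, 1, 11, 2, 0, 16, 6, 12, 8, 7]
Visit 5 → queue [9, 1, 11, 2, 0, 16, 6, 12, 8, 7]
Visit 9 → queue [1, 11, 2, 0, 16, 6, 12, 8, 7]
Visit 1 → queue [11, 2, 0, 16, 6, 12, 8, 7]
Visit 11 → queue [2, 0, 16, 6, 12, 8, 7]
Visit 2; enqueue 13 → queue [0, 16, 6, 12, 8, 7, 13]
Visit 0 → queue [16, 6, 12, 8, 7, 13]
Visit 16 → queue [6, 12, 8, 7, 13]
Visit 6 → queue [12, 8, 7, 13]
Visit 12 → queue [8, 7, 13]
Visit 8 → queue [7, 13]
Visit 7 → queue [13]
Visit 13 → queue []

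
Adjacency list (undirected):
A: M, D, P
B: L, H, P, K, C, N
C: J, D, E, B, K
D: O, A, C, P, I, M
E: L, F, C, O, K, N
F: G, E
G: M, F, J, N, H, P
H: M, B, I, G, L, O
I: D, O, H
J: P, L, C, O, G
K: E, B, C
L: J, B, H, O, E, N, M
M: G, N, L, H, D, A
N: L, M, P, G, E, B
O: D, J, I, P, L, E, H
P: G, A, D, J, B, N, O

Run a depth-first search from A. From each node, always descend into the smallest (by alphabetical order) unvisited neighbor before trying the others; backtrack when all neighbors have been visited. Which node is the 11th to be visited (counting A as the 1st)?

Visit A
A → D
D → C
C → B
B → H
H → G
G → F
F → E
E → K
E → L
L → J
J → O
O → I
O → P
P → N
N → M

Visit order: A, D, C, B, H, G, F, E, K, L, J, O, I, P, N, M

J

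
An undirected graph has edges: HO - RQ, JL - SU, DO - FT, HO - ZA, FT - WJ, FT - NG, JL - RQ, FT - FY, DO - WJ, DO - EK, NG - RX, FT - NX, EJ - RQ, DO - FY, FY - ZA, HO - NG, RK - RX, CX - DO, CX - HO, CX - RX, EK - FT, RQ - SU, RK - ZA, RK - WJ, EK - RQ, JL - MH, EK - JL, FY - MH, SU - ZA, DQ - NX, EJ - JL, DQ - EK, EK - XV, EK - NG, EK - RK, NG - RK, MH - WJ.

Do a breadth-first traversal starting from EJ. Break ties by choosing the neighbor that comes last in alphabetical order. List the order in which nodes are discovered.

Visit EJ; enqueue RQ, JL → queue [RQ, JL]
Visit RQ; enqueue SU, HO, EK → queue [JL, SU, HO, EK]
Visit JL; enqueue MH → queue [SU, HO, EK, MH]
Visit SU; enqueue ZA → queue [HO, EK, MH, ZA]
Visit HO; enqueue NG, CX → queue [EK, MH, ZA, NG, CX]
Visit EK; enqueue XV, RK, FT, DQ, DO → queue [MH, ZA, NG, CX, XV, RK, FT, DQ, DO]
Visit MH; enqueue WJ, FY → queue [ZA, NG, CX, XV, RK, FT, DQ, DO, WJ, FY]
Visit ZA → queue [NG, CX, XV, RK, FT, DQ, DO, WJ, FY]
Visit NG; enqueue RX → queue [CX, XV, RK, FT, DQ, DO, WJ, FY, RX]
Visit CX → queue [XV, RK, FT, DQ, DO, WJ, FY, RX]
Visit XV → queue [RK, FT, DQ, DO, WJ, FY, RX]
Visit RK → queue [FT, DQ, DO, WJ, FY, RX]
Visit FT; enqueue NX → queue [DQ, DO, WJ, FY, RX, NX]
Visit DQ → queue [DO, WJ, FY, RX, NX]
Visit DO → queue [WJ, FY, RX, NX]
Visit WJ → queue [FY, RX, NX]
Visit FY → queue [RX, NX]
Visit RX → queue [NX]
Visit NX → queue []

EJ RQ JL SU HO EK MH ZA NG CX XV RK FT DQ DO WJ FY RX NX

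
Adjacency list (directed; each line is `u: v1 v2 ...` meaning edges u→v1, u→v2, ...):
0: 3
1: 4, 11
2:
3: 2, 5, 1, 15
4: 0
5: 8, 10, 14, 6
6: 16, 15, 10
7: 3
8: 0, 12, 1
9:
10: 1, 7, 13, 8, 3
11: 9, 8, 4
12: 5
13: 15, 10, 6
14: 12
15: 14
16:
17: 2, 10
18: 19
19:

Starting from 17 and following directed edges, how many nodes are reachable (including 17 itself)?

BFS from 17 visits: 17, 10, 2, 13, 8, 7, 3, 1, 15, 6, 12, 0, 5, 11, 4, 14, 16, 9
Reachable nodes: 18 of 20 total.

18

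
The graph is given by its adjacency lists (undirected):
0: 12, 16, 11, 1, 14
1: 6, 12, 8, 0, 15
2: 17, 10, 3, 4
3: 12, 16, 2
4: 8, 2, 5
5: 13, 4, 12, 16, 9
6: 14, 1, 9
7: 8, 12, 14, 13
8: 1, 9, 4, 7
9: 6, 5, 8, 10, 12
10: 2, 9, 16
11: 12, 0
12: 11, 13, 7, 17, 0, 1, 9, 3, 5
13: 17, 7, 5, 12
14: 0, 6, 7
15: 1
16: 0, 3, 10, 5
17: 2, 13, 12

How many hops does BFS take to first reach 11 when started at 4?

3

Level 0: 4
Level 1: 2, 5, 8
Level 2: 1, 3, 7, 9, 10, 12, 13, 16, 17
Level 3: 0, 6, 11, 14, 15
11 first appears at level 3.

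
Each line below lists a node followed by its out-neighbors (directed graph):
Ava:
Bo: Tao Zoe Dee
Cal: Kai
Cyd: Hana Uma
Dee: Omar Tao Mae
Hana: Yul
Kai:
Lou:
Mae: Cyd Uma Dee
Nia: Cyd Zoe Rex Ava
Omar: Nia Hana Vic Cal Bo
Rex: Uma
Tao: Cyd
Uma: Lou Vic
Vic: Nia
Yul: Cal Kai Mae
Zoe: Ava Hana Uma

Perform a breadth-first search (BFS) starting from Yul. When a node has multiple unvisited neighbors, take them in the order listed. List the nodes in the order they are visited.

Yul Cal Kai Mae Cyd Uma Dee Hana Lou Vic Omar Tao Nia Bo Zoe Rex Ava

Visit Yul; enqueue Cal, Kai, Mae → queue [Cal, Kai, Mae]
Visit Cal → queue [Kai, Mae]
Visit Kai → queue [Mae]
Visit Mae; enqueue Cyd, Uma, Dee → queue [Cyd, Uma, Dee]
Visit Cyd; enqueue Hana → queue [Uma, Dee, Hana]
Visit Uma; enqueue Lou, Vic → queue [Dee, Hana, Lou, Vic]
Visit Dee; enqueue Omar, Tao → queue [Hana, Lou, Vic, Omar, Tao]
Visit Hana → queue [Lou, Vic, Omar, Tao]
Visit Lou → queue [Vic, Omar, Tao]
Visit Vic; enqueue Nia → queue [Omar, Tao, Nia]
Visit Omar; enqueue Bo → queue [Tao, Nia, Bo]
Visit Tao → queue [Nia, Bo]
Visit Nia; enqueue Zoe, Rex, Ava → queue [Bo, Zoe, Rex, Ava]
Visit Bo → queue [Zoe, Rex, Ava]
Visit Zoe → queue [Rex, Ava]
Visit Rex → queue [Ava]
Visit Ava → queue []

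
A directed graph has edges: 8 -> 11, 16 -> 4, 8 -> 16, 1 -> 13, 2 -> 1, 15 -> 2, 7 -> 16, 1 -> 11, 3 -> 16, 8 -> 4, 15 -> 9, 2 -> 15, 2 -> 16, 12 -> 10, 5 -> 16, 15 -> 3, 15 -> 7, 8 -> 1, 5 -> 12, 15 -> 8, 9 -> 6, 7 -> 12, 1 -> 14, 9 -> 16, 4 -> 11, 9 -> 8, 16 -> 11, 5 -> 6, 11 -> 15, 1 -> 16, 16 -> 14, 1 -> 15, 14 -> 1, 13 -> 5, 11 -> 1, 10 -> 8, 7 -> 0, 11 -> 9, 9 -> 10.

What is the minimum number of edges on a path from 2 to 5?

3

Level 0: 2
Level 1: 1, 15, 16
Level 2: 3, 4, 7, 8, 9, 11, 13, 14
Level 3: 0, 5, 6, 10, 12
5 first appears at level 3.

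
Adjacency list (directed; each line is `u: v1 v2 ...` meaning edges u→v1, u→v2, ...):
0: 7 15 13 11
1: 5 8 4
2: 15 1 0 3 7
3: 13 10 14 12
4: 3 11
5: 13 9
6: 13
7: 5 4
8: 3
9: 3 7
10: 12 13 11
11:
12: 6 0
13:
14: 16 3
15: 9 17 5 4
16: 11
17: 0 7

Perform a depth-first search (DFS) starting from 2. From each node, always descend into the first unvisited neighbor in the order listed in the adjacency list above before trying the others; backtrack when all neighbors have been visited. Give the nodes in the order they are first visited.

Visit 2
2 → 15
15 → 9
9 → 3
3 → 13
3 → 10
10 → 12
12 → 6
12 → 0
0 → 7
7 → 5
7 → 4
4 → 11
3 → 14
14 → 16
15 → 17
2 → 1
1 → 8

2 -> 15 -> 9 -> 3 -> 13 -> 10 -> 12 -> 6 -> 0 -> 7 -> 5 -> 4 -> 11 -> 14 -> 16 -> 17 -> 1 -> 8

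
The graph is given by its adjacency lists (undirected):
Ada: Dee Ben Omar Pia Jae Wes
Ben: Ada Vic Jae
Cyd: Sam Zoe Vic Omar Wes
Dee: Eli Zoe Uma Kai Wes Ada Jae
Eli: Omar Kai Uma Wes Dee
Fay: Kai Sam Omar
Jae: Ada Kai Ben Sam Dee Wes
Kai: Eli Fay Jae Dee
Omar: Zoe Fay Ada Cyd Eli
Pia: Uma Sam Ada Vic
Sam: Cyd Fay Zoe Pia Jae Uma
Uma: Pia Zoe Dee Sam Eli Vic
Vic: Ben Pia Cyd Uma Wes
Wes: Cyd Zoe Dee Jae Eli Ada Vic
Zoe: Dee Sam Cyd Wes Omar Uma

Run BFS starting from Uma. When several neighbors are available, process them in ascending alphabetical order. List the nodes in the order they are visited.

Visit Uma; enqueue Dee, Eli, Pia, Sam, Vic, Zoe → queue [Dee, Eli, Pia, Sam, Vic, Zoe]
Visit Dee; enqueue Ada, Jae, Kai, Wes → queue [Eli, Pia, Sam, Vic, Zoe, Ada, Jae, Kai, Wes]
Visit Eli; enqueue Omar → queue [Pia, Sam, Vic, Zoe, Ada, Jae, Kai, Wes, Omar]
Visit Pia → queue [Sam, Vic, Zoe, Ada, Jae, Kai, Wes, Omar]
Visit Sam; enqueue Cyd, Fay → queue [Vic, Zoe, Ada, Jae, Kai, Wes, Omar, Cyd, Fay]
Visit Vic; enqueue Ben → queue [Zoe, Ada, Jae, Kai, Wes, Omar, Cyd, Fay, Ben]
Visit Zoe → queue [Ada, Jae, Kai, Wes, Omar, Cyd, Fay, Ben]
Visit Ada → queue [Jae, Kai, Wes, Omar, Cyd, Fay, Ben]
Visit Jae → queue [Kai, Wes, Omar, Cyd, Fay, Ben]
Visit Kai → queue [Wes, Omar, Cyd, Fay, Ben]
Visit Wes → queue [Omar, Cyd, Fay, Ben]
Visit Omar → queue [Cyd, Fay, Ben]
Visit Cyd → queue [Fay, Ben]
Visit Fay → queue [Ben]
Visit Ben → queue []

Uma Dee Eli Pia Sam Vic Zoe Ada Jae Kai Wes Omar Cyd Fay Ben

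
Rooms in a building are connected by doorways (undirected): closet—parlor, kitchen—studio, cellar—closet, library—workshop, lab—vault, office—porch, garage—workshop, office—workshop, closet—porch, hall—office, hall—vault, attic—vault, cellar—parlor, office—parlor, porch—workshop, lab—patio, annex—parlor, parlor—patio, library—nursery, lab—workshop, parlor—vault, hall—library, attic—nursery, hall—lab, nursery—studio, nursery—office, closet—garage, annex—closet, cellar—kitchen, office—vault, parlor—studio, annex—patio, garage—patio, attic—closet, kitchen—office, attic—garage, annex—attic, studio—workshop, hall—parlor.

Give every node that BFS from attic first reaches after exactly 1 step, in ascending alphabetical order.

Level 0: attic
Level 1: annex, closet, garage, nursery, vault
Level 2: cellar, hall, lab, library, office, parlor, patio, porch, studio, workshop
Level 3: kitchen

annex, closet, garage, nursery, vault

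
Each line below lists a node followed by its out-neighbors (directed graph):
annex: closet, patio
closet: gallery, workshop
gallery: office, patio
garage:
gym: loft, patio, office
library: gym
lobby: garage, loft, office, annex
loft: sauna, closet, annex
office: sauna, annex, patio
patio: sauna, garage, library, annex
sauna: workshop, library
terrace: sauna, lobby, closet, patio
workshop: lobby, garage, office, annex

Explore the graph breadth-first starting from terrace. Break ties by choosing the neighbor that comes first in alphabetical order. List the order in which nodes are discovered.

terrace, closet, lobby, patio, sauna, gallery, workshop, annex, garage, loft, office, library, gym

Visit terrace; enqueue closet, lobby, patio, sauna → queue [closet, lobby, patio, sauna]
Visit closet; enqueue gallery, workshop → queue [lobby, patio, sauna, gallery, workshop]
Visit lobby; enqueue annex, garage, loft, office → queue [patio, sauna, gallery, workshop, annex, garage, loft, office]
Visit patio; enqueue library → queue [sauna, gallery, workshop, annex, garage, loft, office, library]
Visit sauna → queue [gallery, workshop, annex, garage, loft, office, library]
Visit gallery → queue [workshop, annex, garage, loft, office, library]
Visit workshop → queue [annex, garage, loft, office, library]
Visit annex → queue [garage, loft, office, library]
Visit garage → queue [loft, office, library]
Visit loft → queue [office, library]
Visit office → queue [library]
Visit library; enqueue gym → queue [gym]
Visit gym → queue []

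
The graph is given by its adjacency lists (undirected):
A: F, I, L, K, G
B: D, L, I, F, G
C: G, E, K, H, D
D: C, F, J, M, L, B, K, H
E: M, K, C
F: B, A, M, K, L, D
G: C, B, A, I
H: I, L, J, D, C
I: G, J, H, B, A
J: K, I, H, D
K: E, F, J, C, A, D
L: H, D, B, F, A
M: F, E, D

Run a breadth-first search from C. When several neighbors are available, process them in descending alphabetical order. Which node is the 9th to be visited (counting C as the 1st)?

Visit C; enqueue K, H, G, E, D → queue [K, H, G, E, D]
Visit K; enqueue J, F, A → queue [H, G, E, D, J, F, A]
Visit H; enqueue L, I → queue [G, E, D, J, F, A, L, I]
Visit G; enqueue B → queue [E, D, J, F, A, L, I, B]
Visit E; enqueue M → queue [D, J, F, A, L, I, B, M]
Visit D → queue [J, F, A, L, I, B, M]
Visit J → queue [F, A, L, I, B, M]
Visit F → queue [A, L, I, B, M]
Visit A → queue [L, I, B, M]
Visit L → queue [I, B, M]
Visit I → queue [B, M]
Visit B → queue [M]
Visit M → queue []

Visit order: C, K, H, G, E, D, J, F, A, L, I, B, M

A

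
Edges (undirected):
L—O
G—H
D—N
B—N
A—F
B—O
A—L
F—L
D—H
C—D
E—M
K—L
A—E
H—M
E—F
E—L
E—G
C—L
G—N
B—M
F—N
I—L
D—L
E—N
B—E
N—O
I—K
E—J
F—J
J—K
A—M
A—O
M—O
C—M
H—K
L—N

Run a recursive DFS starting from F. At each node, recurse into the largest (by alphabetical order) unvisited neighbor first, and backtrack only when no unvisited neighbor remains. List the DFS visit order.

F, N, O, M, H, K, L, I, E, J, G, B, A, D, C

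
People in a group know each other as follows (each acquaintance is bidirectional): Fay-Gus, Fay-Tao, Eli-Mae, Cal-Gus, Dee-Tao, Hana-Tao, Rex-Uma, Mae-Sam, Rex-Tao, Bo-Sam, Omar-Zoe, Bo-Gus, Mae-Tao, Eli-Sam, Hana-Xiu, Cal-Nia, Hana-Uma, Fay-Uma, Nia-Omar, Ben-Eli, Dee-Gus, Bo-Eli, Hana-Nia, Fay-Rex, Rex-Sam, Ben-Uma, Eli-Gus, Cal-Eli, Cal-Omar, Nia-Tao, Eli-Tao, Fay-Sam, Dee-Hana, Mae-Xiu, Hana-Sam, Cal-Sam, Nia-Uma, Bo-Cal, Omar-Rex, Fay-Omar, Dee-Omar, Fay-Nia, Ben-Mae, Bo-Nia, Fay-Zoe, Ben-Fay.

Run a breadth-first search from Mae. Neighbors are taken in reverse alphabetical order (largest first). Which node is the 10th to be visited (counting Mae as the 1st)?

Fay

Visit Mae; enqueue Xiu, Tao, Sam, Eli, Ben → queue [Xiu, Tao, Sam, Eli, Ben]
Visit Xiu; enqueue Hana → queue [Tao, Sam, Eli, Ben, Hana]
Visit Tao; enqueue Rex, Nia, Fay, Dee → queue [Sam, Eli, Ben, Hana, Rex, Nia, Fay, Dee]
Visit Sam; enqueue Cal, Bo → queue [Eli, Ben, Hana, Rex, Nia, Fay, Dee, Cal, Bo]
Visit Eli; enqueue Gus → queue [Ben, Hana, Rex, Nia, Fay, Dee, Cal, Bo, Gus]
Visit Ben; enqueue Uma → queue [Hana, Rex, Nia, Fay, Dee, Cal, Bo, Gus, Uma]
Visit Hana → queue [Rex, Nia, Fay, Dee, Cal, Bo, Gus, Uma]
Visit Rex; enqueue Omar → queue [Nia, Fay, Dee, Cal, Bo, Gus, Uma, Omar]
Visit Nia → queue [Fay, Dee, Cal, Bo, Gus, Uma, Omar]
Visit Fay; enqueue Zoe → queue [Dee, Cal, Bo, Gus, Uma, Omar, Zoe]
Visit Dee → queue [Cal, Bo, Gus, Uma, Omar, Zoe]
Visit Cal → queue [Bo, Gus, Uma, Omar, Zoe]
Visit Bo → queue [Gus, Uma, Omar, Zoe]
Visit Gus → queue [Uma, Omar, Zoe]
Visit Uma → queue [Omar, Zoe]
Visit Omar → queue [Zoe]
Visit Zoe → queue []

Visit order: Mae, Xiu, Tao, Sam, Eli, Ben, Hana, Rex, Nia, Fay, Dee, Cal, Bo, Gus, Uma, Omar, Zoe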